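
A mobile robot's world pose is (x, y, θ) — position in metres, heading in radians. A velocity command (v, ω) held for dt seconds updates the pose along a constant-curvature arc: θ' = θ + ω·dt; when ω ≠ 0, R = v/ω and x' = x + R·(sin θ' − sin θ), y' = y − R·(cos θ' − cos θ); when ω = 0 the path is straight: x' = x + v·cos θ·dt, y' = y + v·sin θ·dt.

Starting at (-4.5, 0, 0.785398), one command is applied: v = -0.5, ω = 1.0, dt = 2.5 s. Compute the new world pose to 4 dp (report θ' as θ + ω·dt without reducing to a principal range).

θ' = 0.7854 + 1.0·2.5 = 3.2854
R = v/ω = -0.5/1.0 = -0.5000
x' = -4.5 + -0.5000·(sin 3.2854 − sin 0.7854) = -4.0748
y' = 0 − -0.5000·(cos 3.2854 − cos 0.7854) = -0.8484

(-4.0748, -0.8484, 3.2854)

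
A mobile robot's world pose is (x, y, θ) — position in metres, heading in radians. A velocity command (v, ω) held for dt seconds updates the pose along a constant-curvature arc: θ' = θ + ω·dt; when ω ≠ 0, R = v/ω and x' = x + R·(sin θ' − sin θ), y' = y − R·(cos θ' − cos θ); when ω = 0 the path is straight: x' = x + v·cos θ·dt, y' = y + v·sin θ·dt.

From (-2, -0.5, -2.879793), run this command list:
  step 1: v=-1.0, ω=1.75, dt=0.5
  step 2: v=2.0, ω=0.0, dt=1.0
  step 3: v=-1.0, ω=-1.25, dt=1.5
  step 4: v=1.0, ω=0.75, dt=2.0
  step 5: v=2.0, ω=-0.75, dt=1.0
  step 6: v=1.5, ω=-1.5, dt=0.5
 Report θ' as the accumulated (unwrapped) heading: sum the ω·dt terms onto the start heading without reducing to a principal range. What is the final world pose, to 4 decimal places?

(-5.5177, -2.2457, -3.8798)

step 1: θ'=-2.0048 (R=-0.5714) → pose (-1.6294, -0.1883, -2.0048)
step 2: θ'=-2.0048 (straight) → pose (-2.4704, -2.0029, -2.0048)
step 3: θ'=-3.8798 (R=0.8000) → pose (-1.2062, -1.7476, -3.8798)
step 4: θ'=-2.3798 (R=1.3333) → pose (-3.0238, -1.7690, -2.3798)
step 5: θ'=-3.1298 (R=-2.6667) → pose (-4.8330, -2.5059, -3.1298)
step 6: θ'=-3.8798 (R=-1.0000) → pose (-5.5177, -2.2457, -3.8798)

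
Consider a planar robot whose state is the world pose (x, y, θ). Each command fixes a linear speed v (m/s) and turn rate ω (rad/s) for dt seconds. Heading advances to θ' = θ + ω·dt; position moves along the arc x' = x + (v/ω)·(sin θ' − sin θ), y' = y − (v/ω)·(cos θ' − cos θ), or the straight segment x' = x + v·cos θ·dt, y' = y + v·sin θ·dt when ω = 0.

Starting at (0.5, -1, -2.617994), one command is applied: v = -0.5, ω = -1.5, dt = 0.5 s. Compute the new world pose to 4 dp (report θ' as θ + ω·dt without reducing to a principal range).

(0.7415, -0.9638, -3.3680)

θ' = -2.6180 + -1.5·0.5 = -3.3680
R = v/ω = -0.5/-1.5 = 0.3333
x' = 0.5 + 0.3333·(sin -3.3680 − sin -2.6180) = 0.7415
y' = -1 − 0.3333·(cos -3.3680 − cos -2.6180) = -0.9638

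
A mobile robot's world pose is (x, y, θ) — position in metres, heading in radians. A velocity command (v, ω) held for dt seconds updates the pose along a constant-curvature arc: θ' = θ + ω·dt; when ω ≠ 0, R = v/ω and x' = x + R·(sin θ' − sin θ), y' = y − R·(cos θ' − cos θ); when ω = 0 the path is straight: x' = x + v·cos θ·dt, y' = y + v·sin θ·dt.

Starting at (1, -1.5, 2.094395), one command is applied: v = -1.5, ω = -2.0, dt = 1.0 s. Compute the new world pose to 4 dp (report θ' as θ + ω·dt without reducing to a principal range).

θ' = 2.0944 + -2.0·1.0 = 0.0944
R = v/ω = -1.5/-2.0 = 0.7500
x' = 1 + 0.7500·(sin 0.0944 − sin 2.0944) = 0.4212
y' = -1.5 − 0.7500·(cos 0.0944 − cos 2.0944) = -2.6217

(0.4212, -2.6217, 0.0944)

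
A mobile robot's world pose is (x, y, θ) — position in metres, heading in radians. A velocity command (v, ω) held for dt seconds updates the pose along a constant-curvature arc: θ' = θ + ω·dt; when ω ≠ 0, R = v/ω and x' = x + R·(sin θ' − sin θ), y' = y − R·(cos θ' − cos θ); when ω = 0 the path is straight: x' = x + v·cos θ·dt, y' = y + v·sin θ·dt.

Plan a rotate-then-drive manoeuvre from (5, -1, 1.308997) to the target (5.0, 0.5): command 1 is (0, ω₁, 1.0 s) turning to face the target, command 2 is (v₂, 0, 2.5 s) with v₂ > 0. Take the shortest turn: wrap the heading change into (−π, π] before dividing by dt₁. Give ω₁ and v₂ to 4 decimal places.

heading to target = atan2(0.5−-1, 5−5) = 1.5708
Δθ = wrap(1.5708 − 1.3090) = 0.2618; ω₁ = Δθ/dt₁ = 0.2618
distance = √((5−5)² + (0.5−-1)²) = 1.5000; v₂ = distance/dt₂ = 0.6000

ω₁ = 0.2618, v₂ = 0.6000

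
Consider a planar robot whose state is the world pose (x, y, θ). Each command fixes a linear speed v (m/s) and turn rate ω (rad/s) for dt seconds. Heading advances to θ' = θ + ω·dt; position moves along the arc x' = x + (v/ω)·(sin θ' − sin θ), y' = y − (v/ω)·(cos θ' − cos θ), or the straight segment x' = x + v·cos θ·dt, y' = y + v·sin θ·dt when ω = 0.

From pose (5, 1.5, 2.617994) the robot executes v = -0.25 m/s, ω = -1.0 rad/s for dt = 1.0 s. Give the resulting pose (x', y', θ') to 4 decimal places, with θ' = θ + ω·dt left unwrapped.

θ' = 2.6180 + -1.0·1.0 = 1.6180
R = v/ω = -0.25/-1.0 = 0.2500
x' = 5 + 0.2500·(sin 1.6180 − sin 2.6180) = 5.1247
y' = 1.5 − 0.2500·(cos 1.6180 − cos 2.6180) = 1.2953

(5.1247, 1.2953, 1.6180)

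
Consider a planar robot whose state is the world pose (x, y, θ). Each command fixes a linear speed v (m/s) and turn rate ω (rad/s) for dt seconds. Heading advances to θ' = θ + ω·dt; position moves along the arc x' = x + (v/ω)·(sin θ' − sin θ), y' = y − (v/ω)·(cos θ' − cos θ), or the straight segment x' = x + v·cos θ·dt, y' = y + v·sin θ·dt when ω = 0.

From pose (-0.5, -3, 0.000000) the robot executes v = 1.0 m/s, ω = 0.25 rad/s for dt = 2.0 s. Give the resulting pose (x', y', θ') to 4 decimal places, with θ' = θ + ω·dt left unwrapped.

θ' = 0.0000 + 0.25·2.0 = 0.5000
R = v/ω = 1.0/0.25 = 4.0000
x' = -0.5 + 4.0000·(sin 0.5000 − sin 0.0000) = 1.4177
y' = -3 − 4.0000·(cos 0.5000 − cos 0.0000) = -2.5103

(1.4177, -2.5103, 0.5000)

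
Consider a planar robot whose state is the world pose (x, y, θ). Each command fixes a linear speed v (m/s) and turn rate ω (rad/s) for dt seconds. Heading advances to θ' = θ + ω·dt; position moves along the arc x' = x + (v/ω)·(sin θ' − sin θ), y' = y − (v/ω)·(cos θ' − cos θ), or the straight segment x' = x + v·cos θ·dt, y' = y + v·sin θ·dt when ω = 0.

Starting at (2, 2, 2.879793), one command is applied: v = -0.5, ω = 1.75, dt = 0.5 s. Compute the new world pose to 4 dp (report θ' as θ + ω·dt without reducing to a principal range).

(2.2384, 2.0423, 3.7548)

θ' = 2.8798 + 1.75·0.5 = 3.7548
R = v/ω = -0.5/1.75 = -0.2857
x' = 2 + -0.2857·(sin 3.7548 − sin 2.8798) = 2.2384
y' = 2 − -0.2857·(cos 3.7548 − cos 2.8798) = 2.0423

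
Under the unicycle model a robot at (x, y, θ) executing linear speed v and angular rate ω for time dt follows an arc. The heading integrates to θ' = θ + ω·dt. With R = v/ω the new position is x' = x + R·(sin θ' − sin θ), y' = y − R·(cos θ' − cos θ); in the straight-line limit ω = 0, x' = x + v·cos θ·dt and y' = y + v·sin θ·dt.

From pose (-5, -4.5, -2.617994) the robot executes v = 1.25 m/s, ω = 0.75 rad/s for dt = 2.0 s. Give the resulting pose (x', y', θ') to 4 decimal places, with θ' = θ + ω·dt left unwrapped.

(-5.6654, -6.6725, -1.1180)

θ' = -2.6180 + 0.75·2.0 = -1.1180
R = v/ω = 1.25/0.75 = 1.6667
x' = -5 + 1.6667·(sin -1.1180 − sin -2.6180) = -5.6654
y' = -4.5 − 1.6667·(cos -1.1180 − cos -2.6180) = -6.6725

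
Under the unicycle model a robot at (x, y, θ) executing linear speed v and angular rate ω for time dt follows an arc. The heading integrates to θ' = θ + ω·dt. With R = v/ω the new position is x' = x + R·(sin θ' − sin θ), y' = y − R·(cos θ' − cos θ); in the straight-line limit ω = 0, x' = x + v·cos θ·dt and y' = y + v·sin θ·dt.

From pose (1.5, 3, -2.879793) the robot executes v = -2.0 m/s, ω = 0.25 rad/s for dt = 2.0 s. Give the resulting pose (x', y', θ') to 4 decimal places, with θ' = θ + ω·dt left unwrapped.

θ' = -2.8798 + 0.25·2.0 = -2.3798
R = v/ω = -2.0/0.25 = -8.0000
x' = 1.5 + -8.0000·(sin -2.3798 − sin -2.8798) = 4.9512
y' = 3 − -8.0000·(cos -2.3798 − cos -2.8798) = 4.9386

(4.9512, 4.9386, -2.3798)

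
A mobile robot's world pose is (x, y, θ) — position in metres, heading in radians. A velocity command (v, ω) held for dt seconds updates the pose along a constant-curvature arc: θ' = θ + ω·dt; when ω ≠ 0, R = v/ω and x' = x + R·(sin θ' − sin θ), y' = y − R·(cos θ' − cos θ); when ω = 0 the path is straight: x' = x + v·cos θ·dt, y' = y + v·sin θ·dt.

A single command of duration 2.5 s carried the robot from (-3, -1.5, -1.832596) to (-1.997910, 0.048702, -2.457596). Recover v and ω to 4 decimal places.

v = -0.7500, ω = -0.2500

Δθ = -2.457596 − -1.832596 = -0.625000
ω = Δθ/dt = -0.625000/2.5 = -0.2500
R = −Δy/(cos θ' − cos θ) = 3.0000
v = R·ω = 3.0000·-0.2500 = -0.7500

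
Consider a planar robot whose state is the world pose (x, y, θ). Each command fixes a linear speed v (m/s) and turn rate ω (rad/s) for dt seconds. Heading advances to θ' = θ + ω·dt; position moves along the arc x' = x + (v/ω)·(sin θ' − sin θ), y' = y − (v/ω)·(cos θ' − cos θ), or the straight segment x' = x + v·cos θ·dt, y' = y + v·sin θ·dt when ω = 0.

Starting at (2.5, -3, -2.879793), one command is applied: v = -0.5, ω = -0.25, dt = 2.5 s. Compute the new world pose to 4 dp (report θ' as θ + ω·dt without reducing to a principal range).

(3.7282, -3.0623, -3.5048)

θ' = -2.8798 + -0.25·2.5 = -3.5048
R = v/ω = -0.5/-0.25 = 2.0000
x' = 2.5 + 2.0000·(sin -3.5048 − sin -2.8798) = 3.7282
y' = -3 − 2.0000·(cos -3.5048 − cos -2.8798) = -3.0623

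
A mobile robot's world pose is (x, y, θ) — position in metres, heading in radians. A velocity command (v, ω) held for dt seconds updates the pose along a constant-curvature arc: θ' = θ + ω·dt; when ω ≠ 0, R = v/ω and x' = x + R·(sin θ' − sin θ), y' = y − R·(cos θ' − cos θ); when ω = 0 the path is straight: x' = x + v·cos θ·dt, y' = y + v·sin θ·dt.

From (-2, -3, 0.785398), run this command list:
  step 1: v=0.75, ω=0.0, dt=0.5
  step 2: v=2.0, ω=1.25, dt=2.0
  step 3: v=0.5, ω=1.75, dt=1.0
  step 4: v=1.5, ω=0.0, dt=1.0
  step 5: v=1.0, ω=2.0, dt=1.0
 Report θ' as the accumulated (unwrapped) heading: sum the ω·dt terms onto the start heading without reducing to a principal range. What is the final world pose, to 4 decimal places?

step 1: θ'=0.7854 (straight) → pose (-1.7348, -2.7348, 0.7854)
step 2: θ'=3.2854 (R=1.6000) → pose (-3.0955, -0.0200, 3.2854)
step 3: θ'=5.0354 (R=0.2857) → pose (-3.3255, -0.3934, 5.0354)
step 4: θ'=5.0354 (straight) → pose (-2.8494, -1.8159, 5.0354)
step 5: θ'=7.0354 (R=0.5000) → pose (-2.0336, -2.0222, 7.0354)

(-2.0336, -2.0222, 7.0354)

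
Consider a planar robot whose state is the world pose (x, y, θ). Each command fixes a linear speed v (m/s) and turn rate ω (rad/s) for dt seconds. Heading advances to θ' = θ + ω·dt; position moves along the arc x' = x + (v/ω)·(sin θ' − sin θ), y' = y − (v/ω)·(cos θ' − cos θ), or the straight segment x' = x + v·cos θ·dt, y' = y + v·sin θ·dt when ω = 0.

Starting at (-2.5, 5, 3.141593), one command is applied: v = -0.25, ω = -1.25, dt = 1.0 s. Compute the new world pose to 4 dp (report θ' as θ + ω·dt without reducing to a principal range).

(-2.3102, 4.8631, 1.8916)

θ' = 3.1416 + -1.25·1.0 = 1.8916
R = v/ω = -0.25/-1.25 = 0.2000
x' = -2.5 + 0.2000·(sin 1.8916 − sin 3.1416) = -2.3102
y' = 5 − 0.2000·(cos 1.8916 − cos 3.1416) = 4.8631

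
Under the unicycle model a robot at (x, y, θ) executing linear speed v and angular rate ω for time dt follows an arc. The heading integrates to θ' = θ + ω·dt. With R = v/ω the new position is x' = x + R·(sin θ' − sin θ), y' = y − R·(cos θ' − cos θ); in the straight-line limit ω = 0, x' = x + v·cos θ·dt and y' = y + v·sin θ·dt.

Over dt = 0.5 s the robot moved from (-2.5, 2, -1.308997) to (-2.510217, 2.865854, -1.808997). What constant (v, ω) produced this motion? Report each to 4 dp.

v = -1.7500, ω = -1.0000

Δθ = -1.808997 − -1.308997 = -0.500000
ω = Δθ/dt = -0.500000/0.5 = -1.0000
R = −Δy/(cos θ' − cos θ) = 1.7500
v = R·ω = 1.7500·-1.0000 = -1.7500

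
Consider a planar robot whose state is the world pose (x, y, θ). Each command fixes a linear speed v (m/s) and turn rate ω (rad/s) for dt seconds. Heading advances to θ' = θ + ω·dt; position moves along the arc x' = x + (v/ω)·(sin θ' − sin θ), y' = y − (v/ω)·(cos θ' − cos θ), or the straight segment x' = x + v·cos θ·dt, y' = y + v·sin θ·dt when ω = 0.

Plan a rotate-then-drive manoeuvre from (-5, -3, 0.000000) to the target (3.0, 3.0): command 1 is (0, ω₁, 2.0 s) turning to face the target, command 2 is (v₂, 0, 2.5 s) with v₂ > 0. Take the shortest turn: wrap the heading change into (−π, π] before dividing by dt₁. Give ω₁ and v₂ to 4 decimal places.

ω₁ = 0.3218, v₂ = 4.0000

heading to target = atan2(3−-3, 3−-5) = 0.6435
Δθ = wrap(0.6435 − 0.0000) = 0.6435; ω₁ = Δθ/dt₁ = 0.3218
distance = √((3−-5)² + (3−-3)²) = 10.0000; v₂ = distance/dt₂ = 4.0000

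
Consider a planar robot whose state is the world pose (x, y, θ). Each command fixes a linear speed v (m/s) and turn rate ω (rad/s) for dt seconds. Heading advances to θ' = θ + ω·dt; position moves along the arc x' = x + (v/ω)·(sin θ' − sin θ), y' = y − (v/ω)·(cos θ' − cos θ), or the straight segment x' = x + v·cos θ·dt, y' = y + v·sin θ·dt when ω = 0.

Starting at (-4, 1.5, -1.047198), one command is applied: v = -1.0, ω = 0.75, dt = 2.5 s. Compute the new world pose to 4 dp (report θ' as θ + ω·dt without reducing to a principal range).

(-6.1366, 1.7353, 0.8278)

θ' = -1.0472 + 0.75·2.5 = 0.8278
R = v/ω = -1.0/0.75 = -1.3333
x' = -4 + -1.3333·(sin 0.8278 − sin -1.0472) = -6.1366
y' = 1.5 − -1.3333·(cos 0.8278 − cos -1.0472) = 1.7353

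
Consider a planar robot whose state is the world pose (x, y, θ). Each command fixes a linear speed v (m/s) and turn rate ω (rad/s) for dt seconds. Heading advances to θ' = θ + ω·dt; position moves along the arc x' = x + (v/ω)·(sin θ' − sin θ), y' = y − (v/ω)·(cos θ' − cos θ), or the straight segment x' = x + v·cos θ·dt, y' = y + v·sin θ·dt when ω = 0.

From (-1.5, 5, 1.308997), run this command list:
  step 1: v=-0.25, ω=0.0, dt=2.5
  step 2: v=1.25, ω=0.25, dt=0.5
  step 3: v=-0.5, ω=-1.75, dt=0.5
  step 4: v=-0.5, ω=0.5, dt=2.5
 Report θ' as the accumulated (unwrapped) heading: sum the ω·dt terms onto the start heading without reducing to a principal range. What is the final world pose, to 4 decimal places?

step 1: θ'=1.3090 (straight) → pose (-1.6618, 4.3963, 1.3090)
step 2: θ'=1.4340 (R=5.0000) → pose (-1.5381, 5.0085, 1.4340)
step 3: θ'=0.5590 (R=0.2857) → pose (-1.6696, 4.8053, 0.5590)
step 4: θ'=1.8090 (R=-1.0000) → pose (-2.1111, 3.7215, 1.8090)

(-2.1111, 3.7215, 1.8090)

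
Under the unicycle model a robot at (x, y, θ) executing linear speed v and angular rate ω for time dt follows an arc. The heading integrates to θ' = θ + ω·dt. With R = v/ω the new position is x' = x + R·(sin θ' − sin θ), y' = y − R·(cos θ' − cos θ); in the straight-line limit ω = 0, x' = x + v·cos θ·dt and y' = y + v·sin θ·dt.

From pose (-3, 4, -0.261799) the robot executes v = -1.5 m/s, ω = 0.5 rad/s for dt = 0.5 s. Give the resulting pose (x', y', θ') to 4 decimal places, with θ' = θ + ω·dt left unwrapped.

θ' = -0.2618 + 0.5·0.5 = -0.0118
R = v/ω = -1.5/0.5 = -3.0000
x' = -3 + -3.0000·(sin -0.0118 − sin -0.2618) = -3.7411
y' = 4 − -3.0000·(cos -0.0118 − cos -0.2618) = 4.1020

(-3.7411, 4.1020, -0.0118)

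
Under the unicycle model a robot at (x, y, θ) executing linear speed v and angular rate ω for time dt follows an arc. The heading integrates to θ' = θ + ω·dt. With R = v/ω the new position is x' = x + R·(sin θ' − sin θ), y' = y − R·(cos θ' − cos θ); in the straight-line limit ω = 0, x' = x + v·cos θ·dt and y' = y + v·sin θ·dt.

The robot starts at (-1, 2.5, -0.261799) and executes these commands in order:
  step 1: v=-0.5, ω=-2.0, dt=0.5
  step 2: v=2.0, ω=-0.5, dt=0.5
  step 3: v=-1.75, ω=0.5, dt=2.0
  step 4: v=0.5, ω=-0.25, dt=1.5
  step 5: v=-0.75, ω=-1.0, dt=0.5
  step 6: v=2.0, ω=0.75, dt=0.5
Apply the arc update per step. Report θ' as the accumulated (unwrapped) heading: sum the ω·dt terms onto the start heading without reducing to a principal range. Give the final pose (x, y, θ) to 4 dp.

(-1.9953, 3.4605, -1.0118)

step 1: θ'=-1.2618 (R=0.2500) → pose (-1.1735, 2.6655, -1.2618)
step 2: θ'=-1.5118 (R=-4.0000) → pose (-0.9910, 1.6849, -1.5118)
step 3: θ'=-0.5118 (R=-3.5000) → pose (-2.7708, 4.5300, -0.5118)
step 4: θ'=-0.8868 (R=-2.0000) → pose (-2.2002, 4.0501, -0.8868)
step 5: θ'=-1.3868 (R=0.7500) → pose (-2.3562, 4.3868, -1.3868)
step 6: θ'=-1.0118 (R=2.6667) → pose (-1.9953, 3.4605, -1.0118)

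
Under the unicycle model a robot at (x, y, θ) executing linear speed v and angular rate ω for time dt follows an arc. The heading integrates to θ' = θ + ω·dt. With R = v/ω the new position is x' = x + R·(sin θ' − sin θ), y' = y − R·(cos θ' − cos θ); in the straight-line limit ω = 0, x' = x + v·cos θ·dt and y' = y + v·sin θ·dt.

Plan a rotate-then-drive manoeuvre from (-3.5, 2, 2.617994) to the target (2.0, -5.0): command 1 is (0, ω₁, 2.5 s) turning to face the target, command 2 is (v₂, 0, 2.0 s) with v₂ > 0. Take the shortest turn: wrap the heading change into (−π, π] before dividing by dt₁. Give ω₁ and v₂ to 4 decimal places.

ω₁ = 1.1041, v₂ = 4.4511

heading to target = atan2(-5−2, 2−-3.5) = -0.9048
Δθ = wrap(-0.9048 − 2.6180) = 2.7604; ω₁ = Δθ/dt₁ = 1.1041
distance = √((2−-3.5)² + (-5−2)²) = 8.9022; v₂ = distance/dt₂ = 4.4511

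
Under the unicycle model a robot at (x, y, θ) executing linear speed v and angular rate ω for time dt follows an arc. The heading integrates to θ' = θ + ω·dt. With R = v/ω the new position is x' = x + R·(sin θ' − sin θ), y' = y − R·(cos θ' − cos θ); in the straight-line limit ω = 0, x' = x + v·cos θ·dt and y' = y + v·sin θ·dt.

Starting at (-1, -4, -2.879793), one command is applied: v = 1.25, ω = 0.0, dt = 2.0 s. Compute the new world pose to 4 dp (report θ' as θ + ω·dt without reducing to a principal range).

(-3.4148, -4.6470, -2.8798)

θ' = -2.8798 + 0.0·2.0 = -2.8798
ω = 0 → straight: x' = -1 + 1.25·cos(-2.8798)·2.0 = -3.4148
y' = -4 + 1.25·sin(-2.8798)·2.0 = -4.6470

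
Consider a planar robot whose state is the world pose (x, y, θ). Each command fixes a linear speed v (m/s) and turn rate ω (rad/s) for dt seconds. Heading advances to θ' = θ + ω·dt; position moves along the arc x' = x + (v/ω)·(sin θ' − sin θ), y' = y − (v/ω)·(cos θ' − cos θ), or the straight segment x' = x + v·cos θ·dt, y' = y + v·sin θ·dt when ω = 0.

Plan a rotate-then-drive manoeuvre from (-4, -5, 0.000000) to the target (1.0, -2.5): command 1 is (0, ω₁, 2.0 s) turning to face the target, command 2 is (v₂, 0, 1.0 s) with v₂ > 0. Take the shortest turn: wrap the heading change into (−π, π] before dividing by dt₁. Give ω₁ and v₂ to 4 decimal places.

heading to target = atan2(-2.5−-5, 1−-4) = 0.4636
Δθ = wrap(0.4636 − 0.0000) = 0.4636; ω₁ = Δθ/dt₁ = 0.2318
distance = √((1−-4)² + (-2.5−-5)²) = 5.5902; v₂ = distance/dt₂ = 5.5902

ω₁ = 0.2318, v₂ = 5.5902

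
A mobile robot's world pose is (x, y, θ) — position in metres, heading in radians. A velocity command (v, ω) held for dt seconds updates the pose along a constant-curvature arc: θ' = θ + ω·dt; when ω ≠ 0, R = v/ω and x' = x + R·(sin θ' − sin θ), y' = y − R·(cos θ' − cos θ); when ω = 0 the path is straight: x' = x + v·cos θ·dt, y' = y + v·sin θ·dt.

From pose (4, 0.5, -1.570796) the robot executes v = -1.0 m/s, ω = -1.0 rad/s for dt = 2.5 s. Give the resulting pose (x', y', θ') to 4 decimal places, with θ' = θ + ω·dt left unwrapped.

θ' = -1.5708 + -1.0·2.5 = -4.0708
R = v/ω = -1.0/-1.0 = 1.0000
x' = 4 + 1.0000·(sin -4.0708 − sin -1.5708) = 5.8011
y' = 0.5 − 1.0000·(cos -4.0708 − cos -1.5708) = 1.0985

(5.8011, 1.0985, -4.0708)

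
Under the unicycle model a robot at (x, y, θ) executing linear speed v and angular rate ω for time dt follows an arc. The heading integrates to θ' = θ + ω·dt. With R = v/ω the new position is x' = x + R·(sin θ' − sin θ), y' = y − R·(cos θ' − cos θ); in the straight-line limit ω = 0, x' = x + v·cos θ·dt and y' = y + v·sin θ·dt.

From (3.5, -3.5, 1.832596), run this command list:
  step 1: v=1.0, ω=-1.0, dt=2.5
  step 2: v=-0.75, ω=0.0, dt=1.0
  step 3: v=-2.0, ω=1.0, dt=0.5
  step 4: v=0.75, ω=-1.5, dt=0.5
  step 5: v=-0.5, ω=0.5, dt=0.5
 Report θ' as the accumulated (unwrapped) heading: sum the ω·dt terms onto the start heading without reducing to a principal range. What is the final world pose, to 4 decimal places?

step 1: θ'=-0.6674 (R=-1.0000) → pose (5.0849, -2.4557, -0.6674)
step 2: θ'=-0.6674 (straight) → pose (4.4958, -1.9915, -0.6674)
step 3: θ'=-0.1674 (R=-2.0000) → pose (3.5911, -1.5904, -0.1674)
step 4: θ'=-0.9174 (R=-0.5000) → pose (3.9049, -1.7794, -0.9174)
step 5: θ'=-0.6674 (R=-1.0000) → pose (3.7298, -1.6019, -0.6674)

(3.7298, -1.6019, -0.6674)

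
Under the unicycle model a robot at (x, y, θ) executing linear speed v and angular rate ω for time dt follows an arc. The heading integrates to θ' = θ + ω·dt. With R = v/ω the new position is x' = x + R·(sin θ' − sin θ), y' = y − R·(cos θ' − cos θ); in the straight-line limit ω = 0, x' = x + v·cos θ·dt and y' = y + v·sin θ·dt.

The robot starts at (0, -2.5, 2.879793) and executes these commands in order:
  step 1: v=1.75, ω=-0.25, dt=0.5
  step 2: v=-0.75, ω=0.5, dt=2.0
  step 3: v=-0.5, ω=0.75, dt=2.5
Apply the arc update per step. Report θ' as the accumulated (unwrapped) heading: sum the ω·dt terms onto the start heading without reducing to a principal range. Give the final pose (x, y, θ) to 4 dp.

step 1: θ'=2.7548 (R=-7.0000) → pose (-0.8288, -2.2214, 2.7548)
step 2: θ'=3.7548 (R=-1.5000) → pose (0.6002, -2.0589, 3.7548)
step 3: θ'=5.6298 (R=-0.6667) → pose (0.6218, -0.9843, 5.6298)

(0.6218, -0.9843, 5.6298)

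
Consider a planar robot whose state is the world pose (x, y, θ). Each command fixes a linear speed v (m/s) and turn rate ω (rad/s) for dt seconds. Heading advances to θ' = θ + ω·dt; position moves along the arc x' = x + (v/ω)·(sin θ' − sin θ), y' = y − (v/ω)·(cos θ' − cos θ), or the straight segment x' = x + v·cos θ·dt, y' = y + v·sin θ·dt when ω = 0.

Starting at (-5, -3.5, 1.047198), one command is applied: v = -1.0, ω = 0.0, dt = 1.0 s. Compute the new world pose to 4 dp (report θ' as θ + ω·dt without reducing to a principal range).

(-5.5000, -4.3660, 1.0472)

θ' = 1.0472 + 0.0·1.0 = 1.0472
ω = 0 → straight: x' = -5 + -1.0·cos(1.0472)·1.0 = -5.5000
y' = -3.5 + -1.0·sin(1.0472)·1.0 = -4.3660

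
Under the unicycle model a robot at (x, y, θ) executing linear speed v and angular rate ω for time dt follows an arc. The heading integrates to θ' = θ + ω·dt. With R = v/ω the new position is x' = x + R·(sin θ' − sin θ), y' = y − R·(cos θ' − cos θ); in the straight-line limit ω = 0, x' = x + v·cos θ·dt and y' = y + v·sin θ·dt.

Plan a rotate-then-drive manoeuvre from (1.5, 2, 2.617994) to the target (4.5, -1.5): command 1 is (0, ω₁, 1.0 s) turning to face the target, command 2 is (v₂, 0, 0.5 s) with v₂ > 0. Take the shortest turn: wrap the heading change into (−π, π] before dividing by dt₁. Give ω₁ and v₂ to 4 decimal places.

ω₁ = 2.8030, v₂ = 9.2195

heading to target = atan2(-1.5−2, 4.5−1.5) = -0.8622
Δθ = wrap(-0.8622 − 2.6180) = 2.8030; ω₁ = Δθ/dt₁ = 2.8030
distance = √((4.5−1.5)² + (-1.5−2)²) = 4.6098; v₂ = distance/dt₂ = 9.2195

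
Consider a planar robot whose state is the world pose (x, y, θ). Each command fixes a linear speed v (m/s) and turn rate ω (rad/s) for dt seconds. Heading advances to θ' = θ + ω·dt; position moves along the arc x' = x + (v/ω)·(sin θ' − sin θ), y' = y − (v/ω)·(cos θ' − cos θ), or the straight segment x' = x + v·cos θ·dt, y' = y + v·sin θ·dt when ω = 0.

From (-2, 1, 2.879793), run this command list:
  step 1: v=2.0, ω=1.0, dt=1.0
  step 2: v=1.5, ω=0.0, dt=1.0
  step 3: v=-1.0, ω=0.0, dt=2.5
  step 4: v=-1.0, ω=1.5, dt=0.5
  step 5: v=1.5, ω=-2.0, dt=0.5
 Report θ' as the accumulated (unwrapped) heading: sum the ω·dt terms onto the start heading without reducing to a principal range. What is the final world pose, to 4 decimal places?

step 1: θ'=3.8798 (R=2.0000) → pose (-3.8636, 0.5475, 3.8798)
step 2: θ'=3.8798 (straight) → pose (-4.9731, -0.4619, 3.8798)
step 3: θ'=3.8798 (straight) → pose (-3.1239, 1.2205, 3.8798)
step 4: θ'=4.6298 (R=-0.6667) → pose (-2.9081, 1.6586, 4.6298)
step 5: θ'=3.6298 (R=-0.7500) → pose (-3.3038, 1.0581, 3.6298)

(-3.3038, 1.0581, 3.6298)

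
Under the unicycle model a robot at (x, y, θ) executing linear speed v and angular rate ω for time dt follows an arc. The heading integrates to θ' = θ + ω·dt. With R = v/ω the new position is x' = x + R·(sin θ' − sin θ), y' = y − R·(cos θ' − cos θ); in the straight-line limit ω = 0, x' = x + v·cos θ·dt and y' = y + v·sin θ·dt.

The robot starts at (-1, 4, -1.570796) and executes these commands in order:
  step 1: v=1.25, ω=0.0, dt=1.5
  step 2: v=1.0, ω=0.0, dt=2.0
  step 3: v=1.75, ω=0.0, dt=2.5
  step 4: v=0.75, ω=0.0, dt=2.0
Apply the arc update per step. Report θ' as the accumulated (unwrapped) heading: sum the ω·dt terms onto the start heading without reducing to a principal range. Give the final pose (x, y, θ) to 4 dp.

(-1.0000, -5.7500, -1.5708)

step 1: θ'=-1.5708 (straight) → pose (-1.0000, 2.1250, -1.5708)
step 2: θ'=-1.5708 (straight) → pose (-1.0000, 0.1250, -1.5708)
step 3: θ'=-1.5708 (straight) → pose (-1.0000, -4.2500, -1.5708)
step 4: θ'=-1.5708 (straight) → pose (-1.0000, -5.7500, -1.5708)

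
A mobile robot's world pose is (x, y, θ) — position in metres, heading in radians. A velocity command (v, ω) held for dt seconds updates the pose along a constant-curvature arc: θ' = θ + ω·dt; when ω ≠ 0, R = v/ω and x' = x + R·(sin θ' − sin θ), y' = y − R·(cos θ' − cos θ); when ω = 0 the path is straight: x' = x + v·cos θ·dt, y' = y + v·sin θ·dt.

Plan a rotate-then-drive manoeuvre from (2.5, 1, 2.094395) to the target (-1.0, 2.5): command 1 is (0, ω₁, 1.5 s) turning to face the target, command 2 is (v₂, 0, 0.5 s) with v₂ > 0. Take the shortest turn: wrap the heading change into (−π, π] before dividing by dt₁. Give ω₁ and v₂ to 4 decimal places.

ω₁ = 0.4282, v₂ = 7.6158

heading to target = atan2(2.5−1, -1−2.5) = 2.7367
Δθ = wrap(2.7367 − 2.0944) = 0.6423; ω₁ = Δθ/dt₁ = 0.4282
distance = √((-1−2.5)² + (2.5−1)²) = 3.8079; v₂ = distance/dt₂ = 7.6158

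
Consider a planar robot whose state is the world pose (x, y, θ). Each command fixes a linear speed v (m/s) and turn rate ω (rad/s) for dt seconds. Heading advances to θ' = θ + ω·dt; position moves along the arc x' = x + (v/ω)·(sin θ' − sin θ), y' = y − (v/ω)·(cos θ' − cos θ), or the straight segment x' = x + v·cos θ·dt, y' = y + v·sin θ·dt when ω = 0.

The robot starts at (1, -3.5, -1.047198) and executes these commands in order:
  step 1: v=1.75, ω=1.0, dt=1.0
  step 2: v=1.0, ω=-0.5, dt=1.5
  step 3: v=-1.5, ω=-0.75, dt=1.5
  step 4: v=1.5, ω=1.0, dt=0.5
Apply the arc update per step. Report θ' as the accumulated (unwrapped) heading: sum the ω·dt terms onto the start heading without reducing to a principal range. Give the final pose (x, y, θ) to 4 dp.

(3.2473, -3.6259, -1.4222)

step 1: θ'=-0.0472 (R=1.7500) → pose (2.4330, -4.3731, -0.0472)
step 2: θ'=-0.7972 (R=-2.0000) → pose (3.7694, -4.9734, -0.7972)
step 3: θ'=-1.9222 (R=2.0000) → pose (3.3224, -2.8875, -1.9222)
step 4: θ'=-1.4222 (R=1.5000) → pose (3.2473, -3.6259, -1.4222)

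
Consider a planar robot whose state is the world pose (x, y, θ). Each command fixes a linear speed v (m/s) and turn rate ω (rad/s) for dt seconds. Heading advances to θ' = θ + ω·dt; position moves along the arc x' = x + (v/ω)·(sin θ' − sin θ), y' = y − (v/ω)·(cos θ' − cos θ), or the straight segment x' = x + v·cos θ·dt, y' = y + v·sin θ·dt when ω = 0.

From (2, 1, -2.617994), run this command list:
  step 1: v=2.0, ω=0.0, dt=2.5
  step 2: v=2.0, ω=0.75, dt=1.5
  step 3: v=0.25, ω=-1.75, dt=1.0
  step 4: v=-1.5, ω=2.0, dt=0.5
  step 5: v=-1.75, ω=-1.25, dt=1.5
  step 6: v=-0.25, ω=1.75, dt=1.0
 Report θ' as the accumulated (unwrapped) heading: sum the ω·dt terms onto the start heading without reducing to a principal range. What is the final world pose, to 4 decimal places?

step 1: θ'=-2.6180 (straight) → pose (-2.3301, -1.5000, -2.6180)
step 2: θ'=-1.4930 (R=2.6667) → pose (-3.6554, -4.0167, -1.4930)
step 3: θ'=-3.2430 (R=-0.1429) → pose (-3.8123, -4.1699, -3.2430)
step 4: θ'=-2.2430 (R=-0.7500) → pose (-3.1495, -3.8908, -2.2430)
step 5: θ'=-4.1180 (R=1.4000) → pose (-0.8942, -3.9786, -4.1180)
step 6: θ'=-2.3680 (R=-0.1429) → pose (-0.6760, -4.0008, -2.3680)

(-0.6760, -4.0008, -2.3680)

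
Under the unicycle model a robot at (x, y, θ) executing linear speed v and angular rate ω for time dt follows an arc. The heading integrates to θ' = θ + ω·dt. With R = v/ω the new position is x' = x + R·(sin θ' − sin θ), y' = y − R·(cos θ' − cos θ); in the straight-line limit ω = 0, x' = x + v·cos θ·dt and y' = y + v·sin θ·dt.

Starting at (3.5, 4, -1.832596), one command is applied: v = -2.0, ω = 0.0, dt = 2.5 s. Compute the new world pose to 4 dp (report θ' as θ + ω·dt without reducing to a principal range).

(4.7941, 8.8296, -1.8326)

θ' = -1.8326 + 0.0·2.5 = -1.8326
ω = 0 → straight: x' = 3.5 + -2.0·cos(-1.8326)·2.5 = 4.7941
y' = 4 + -2.0·sin(-1.8326)·2.5 = 8.8296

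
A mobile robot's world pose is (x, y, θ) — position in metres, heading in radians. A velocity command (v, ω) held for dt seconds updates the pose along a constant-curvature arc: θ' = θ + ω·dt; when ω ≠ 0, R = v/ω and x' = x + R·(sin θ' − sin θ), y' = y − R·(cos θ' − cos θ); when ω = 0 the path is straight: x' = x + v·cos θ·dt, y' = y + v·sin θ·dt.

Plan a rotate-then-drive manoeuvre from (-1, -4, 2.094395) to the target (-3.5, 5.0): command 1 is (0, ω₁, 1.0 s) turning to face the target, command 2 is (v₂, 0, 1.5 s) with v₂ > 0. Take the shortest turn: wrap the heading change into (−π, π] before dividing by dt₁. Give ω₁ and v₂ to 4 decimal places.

heading to target = atan2(5−-4, -3.5−-1) = 1.8417
Δθ = wrap(1.8417 − 2.0944) = -0.2527; ω₁ = Δθ/dt₁ = -0.2527
distance = √((-3.5−-1)² + (5−-4)²) = 9.3408; v₂ = distance/dt₂ = 6.2272

ω₁ = -0.2527, v₂ = 6.2272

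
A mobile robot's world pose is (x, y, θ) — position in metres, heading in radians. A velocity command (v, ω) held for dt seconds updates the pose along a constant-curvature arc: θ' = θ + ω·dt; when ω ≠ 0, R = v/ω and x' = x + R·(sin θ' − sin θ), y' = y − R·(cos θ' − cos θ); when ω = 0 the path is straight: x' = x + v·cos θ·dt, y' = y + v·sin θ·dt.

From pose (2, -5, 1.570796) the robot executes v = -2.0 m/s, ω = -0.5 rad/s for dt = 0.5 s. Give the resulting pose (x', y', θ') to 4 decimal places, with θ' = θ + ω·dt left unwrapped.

θ' = 1.5708 + -0.5·0.5 = 1.3208
R = v/ω = -2.0/-0.5 = 4.0000
x' = 2 + 4.0000·(sin 1.3208 − sin 1.5708) = 1.8756
y' = -5 − 4.0000·(cos 1.3208 − cos 1.5708) = -5.9896

(1.8756, -5.9896, 1.3208)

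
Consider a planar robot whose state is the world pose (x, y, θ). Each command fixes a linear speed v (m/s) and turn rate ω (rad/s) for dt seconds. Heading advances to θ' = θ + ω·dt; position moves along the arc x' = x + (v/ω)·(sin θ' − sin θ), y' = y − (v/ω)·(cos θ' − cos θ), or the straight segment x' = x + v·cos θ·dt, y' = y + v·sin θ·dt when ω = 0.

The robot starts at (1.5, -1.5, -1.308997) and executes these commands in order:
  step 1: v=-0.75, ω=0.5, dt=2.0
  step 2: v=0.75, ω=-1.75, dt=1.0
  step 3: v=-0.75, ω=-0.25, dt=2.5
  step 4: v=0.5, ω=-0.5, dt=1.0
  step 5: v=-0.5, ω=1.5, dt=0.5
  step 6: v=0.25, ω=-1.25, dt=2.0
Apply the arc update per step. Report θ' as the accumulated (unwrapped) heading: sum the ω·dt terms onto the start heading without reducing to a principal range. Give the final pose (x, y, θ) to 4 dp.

(1.5011, 0.3894, -4.9340)

step 1: θ'=-0.3090 (R=-1.5000) → pose (0.5073, -0.4593, -0.3090)
step 2: θ'=-2.0590 (R=-0.4286) → pose (0.7554, -1.0686, -2.0590)
step 3: θ'=-2.6840 (R=3.0000) → pose (2.0796, 0.2157, -2.6840)
step 4: θ'=-3.1840 (R=-1.0000) → pose (1.5954, 0.1137, -3.1840)
step 5: θ'=-2.4340 (R=-0.3333) → pose (1.8262, 0.1934, -2.4340)
step 6: θ'=-4.9340 (R=-0.2000) → pose (1.5011, 0.3894, -4.9340)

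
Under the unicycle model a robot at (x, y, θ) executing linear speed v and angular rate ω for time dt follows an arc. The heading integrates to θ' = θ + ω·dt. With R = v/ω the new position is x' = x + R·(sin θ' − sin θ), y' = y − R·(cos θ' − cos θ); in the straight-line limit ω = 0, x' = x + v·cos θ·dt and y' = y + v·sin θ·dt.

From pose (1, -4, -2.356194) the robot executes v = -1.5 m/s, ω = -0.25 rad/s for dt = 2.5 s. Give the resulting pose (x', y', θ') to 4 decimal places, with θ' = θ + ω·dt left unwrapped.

θ' = -2.3562 + -0.25·2.5 = -2.9812
R = v/ω = -1.5/-0.25 = 6.0000
x' = 1 + 6.0000·(sin -2.9812 − sin -2.3562) = 4.2844
y' = -4 − 6.0000·(cos -2.9812 − cos -2.3562) = -2.3197

(4.2844, -2.3197, -2.9812)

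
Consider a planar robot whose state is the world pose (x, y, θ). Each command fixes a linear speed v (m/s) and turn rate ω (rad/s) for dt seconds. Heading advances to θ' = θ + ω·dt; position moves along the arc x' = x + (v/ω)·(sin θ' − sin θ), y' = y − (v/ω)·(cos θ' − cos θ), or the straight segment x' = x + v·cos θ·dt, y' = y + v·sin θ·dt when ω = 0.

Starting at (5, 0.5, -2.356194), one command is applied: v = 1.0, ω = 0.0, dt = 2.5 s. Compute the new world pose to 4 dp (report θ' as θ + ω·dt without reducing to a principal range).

θ' = -2.3562 + 0.0·2.5 = -2.3562
ω = 0 → straight: x' = 5 + 1.0·cos(-2.3562)·2.5 = 3.2322
y' = 0.5 + 1.0·sin(-2.3562)·2.5 = -1.2678

(3.2322, -1.2678, -2.3562)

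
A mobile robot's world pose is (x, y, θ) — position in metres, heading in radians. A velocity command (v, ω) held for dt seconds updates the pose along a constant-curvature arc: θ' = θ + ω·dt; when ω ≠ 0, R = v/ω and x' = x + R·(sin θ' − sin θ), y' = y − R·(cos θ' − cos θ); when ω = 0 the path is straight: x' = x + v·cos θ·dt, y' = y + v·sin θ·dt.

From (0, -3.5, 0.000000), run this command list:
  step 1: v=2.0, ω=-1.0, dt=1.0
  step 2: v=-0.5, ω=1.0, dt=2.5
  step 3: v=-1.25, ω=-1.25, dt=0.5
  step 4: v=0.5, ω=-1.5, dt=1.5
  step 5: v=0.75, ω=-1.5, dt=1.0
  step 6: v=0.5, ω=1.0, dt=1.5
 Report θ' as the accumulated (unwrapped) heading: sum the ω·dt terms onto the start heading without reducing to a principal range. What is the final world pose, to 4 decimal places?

(0.3989, -6.5325, -1.3750)

step 1: θ'=-1.0000 (R=-2.0000) → pose (1.6829, -4.4194, -1.0000)
step 2: θ'=1.5000 (R=-0.5000) → pose (0.7635, -4.6542, 1.5000)
step 3: θ'=0.8750 (R=1.0000) → pose (0.5335, -5.2244, 0.8750)
step 4: θ'=-1.3750 (R=-0.3333) → pose (1.1163, -5.3733, -1.3750)
step 5: θ'=-2.8750 (R=-0.5000) → pose (0.7576, -5.9529, -2.8750)
step 6: θ'=-1.3750 (R=0.5000) → pose (0.3989, -6.5325, -1.3750)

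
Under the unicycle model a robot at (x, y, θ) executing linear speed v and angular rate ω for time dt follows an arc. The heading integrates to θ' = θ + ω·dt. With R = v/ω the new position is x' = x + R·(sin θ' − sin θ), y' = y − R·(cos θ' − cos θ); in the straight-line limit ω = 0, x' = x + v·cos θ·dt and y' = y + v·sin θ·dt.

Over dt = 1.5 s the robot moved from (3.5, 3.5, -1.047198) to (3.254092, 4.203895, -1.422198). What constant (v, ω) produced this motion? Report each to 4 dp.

Δθ = -1.422198 − -1.047198 = -0.375000
ω = Δθ/dt = -0.375000/1.5 = -0.2500
R = −Δy/(cos θ' − cos θ) = 2.0000
v = R·ω = 2.0000·-0.2500 = -0.5000

v = -0.5000, ω = -0.2500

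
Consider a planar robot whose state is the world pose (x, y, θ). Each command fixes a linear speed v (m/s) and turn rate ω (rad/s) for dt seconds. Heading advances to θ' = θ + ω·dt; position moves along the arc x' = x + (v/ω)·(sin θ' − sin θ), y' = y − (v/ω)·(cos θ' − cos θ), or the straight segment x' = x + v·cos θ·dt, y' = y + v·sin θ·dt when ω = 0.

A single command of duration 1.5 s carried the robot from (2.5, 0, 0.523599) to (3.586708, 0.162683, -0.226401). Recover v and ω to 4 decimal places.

v = 0.7500, ω = -0.5000

Δθ = -0.226401 − 0.523599 = -0.750000
ω = Δθ/dt = -0.750000/1.5 = -0.5000
R = Δx/(sin θ' − sin θ) = -1.5000
v = R·ω = -1.5000·-0.5000 = 0.7500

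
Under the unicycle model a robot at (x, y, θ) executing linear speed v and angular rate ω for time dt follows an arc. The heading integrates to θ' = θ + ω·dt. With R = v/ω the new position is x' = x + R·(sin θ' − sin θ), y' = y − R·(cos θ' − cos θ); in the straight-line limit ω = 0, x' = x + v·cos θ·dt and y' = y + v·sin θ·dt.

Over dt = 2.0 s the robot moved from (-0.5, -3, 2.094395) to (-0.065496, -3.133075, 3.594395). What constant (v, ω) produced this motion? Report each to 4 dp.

v = -0.2500, ω = 0.7500

Δθ = 3.594395 − 2.094395 = 1.500000
ω = Δθ/dt = 1.500000/2.0 = 0.7500
R = Δx/(sin θ' − sin θ) = -0.3333
v = R·ω = -0.3333·0.7500 = -0.2500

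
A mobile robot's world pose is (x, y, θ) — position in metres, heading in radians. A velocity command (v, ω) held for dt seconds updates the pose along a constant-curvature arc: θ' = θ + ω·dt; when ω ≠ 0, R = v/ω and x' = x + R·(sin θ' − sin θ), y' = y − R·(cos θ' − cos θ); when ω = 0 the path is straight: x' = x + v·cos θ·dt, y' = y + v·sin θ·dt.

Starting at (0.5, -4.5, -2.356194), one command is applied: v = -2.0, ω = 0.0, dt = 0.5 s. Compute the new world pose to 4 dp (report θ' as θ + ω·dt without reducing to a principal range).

θ' = -2.3562 + 0.0·0.5 = -2.3562
ω = 0 → straight: x' = 0.5 + -2.0·cos(-2.3562)·0.5 = 1.2071
y' = -4.5 + -2.0·sin(-2.3562)·0.5 = -3.7929

(1.2071, -3.7929, -2.3562)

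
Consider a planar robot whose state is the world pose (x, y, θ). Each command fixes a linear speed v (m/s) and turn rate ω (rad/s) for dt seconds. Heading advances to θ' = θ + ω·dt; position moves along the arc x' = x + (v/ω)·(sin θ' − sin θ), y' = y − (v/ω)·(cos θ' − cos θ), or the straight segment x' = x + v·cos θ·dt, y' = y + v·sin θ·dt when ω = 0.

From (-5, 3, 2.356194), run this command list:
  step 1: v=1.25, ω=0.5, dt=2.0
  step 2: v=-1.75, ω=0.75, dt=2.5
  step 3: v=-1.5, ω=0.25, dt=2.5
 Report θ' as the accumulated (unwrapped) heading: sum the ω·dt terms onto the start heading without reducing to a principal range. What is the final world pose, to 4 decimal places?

step 1: θ'=3.3562 (R=2.5000) → pose (-7.3002, 3.6749, 3.3562)
step 2: θ'=5.2312 (R=-2.3333) → pose (-5.7708, 7.1117, 5.2312)
step 3: θ'=5.8562 (R=-6.0000) → pose (-8.4964, 9.5979, 5.8562)

(-8.4964, 9.5979, 5.8562)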